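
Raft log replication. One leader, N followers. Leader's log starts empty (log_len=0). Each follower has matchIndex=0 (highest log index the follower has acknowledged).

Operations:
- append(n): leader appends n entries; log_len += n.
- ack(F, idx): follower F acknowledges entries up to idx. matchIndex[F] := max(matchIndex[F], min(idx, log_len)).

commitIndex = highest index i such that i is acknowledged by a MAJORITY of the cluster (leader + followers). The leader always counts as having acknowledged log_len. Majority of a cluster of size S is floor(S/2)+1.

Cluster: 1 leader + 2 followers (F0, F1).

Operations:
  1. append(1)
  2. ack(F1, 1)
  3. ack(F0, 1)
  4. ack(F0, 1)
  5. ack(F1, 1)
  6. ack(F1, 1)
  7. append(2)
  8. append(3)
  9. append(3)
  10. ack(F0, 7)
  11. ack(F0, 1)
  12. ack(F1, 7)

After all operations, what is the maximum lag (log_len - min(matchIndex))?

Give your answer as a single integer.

Answer: 2

Derivation:
Op 1: append 1 -> log_len=1
Op 2: F1 acks idx 1 -> match: F0=0 F1=1; commitIndex=1
Op 3: F0 acks idx 1 -> match: F0=1 F1=1; commitIndex=1
Op 4: F0 acks idx 1 -> match: F0=1 F1=1; commitIndex=1
Op 5: F1 acks idx 1 -> match: F0=1 F1=1; commitIndex=1
Op 6: F1 acks idx 1 -> match: F0=1 F1=1; commitIndex=1
Op 7: append 2 -> log_len=3
Op 8: append 3 -> log_len=6
Op 9: append 3 -> log_len=9
Op 10: F0 acks idx 7 -> match: F0=7 F1=1; commitIndex=7
Op 11: F0 acks idx 1 -> match: F0=7 F1=1; commitIndex=7
Op 12: F1 acks idx 7 -> match: F0=7 F1=7; commitIndex=7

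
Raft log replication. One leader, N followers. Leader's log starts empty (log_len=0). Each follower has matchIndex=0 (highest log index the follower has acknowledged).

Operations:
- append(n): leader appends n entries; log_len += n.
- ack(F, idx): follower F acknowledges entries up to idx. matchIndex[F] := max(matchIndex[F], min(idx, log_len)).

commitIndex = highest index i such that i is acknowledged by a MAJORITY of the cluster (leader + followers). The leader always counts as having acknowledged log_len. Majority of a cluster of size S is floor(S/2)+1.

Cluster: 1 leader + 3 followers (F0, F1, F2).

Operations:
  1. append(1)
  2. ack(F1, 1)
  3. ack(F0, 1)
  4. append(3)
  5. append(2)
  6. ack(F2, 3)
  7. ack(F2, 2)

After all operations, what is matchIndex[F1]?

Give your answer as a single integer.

Answer: 1

Derivation:
Op 1: append 1 -> log_len=1
Op 2: F1 acks idx 1 -> match: F0=0 F1=1 F2=0; commitIndex=0
Op 3: F0 acks idx 1 -> match: F0=1 F1=1 F2=0; commitIndex=1
Op 4: append 3 -> log_len=4
Op 5: append 2 -> log_len=6
Op 6: F2 acks idx 3 -> match: F0=1 F1=1 F2=3; commitIndex=1
Op 7: F2 acks idx 2 -> match: F0=1 F1=1 F2=3; commitIndex=1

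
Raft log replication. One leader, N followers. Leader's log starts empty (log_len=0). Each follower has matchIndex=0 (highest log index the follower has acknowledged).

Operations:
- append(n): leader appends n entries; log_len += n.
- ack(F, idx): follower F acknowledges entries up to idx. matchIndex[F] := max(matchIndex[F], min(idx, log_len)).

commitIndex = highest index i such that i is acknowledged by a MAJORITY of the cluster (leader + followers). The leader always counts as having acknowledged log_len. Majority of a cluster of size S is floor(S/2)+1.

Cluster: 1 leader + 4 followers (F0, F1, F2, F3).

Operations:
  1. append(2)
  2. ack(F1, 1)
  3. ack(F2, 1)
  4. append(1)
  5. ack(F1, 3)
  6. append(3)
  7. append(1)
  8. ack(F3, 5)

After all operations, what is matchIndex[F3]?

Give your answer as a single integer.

Answer: 5

Derivation:
Op 1: append 2 -> log_len=2
Op 2: F1 acks idx 1 -> match: F0=0 F1=1 F2=0 F3=0; commitIndex=0
Op 3: F2 acks idx 1 -> match: F0=0 F1=1 F2=1 F3=0; commitIndex=1
Op 4: append 1 -> log_len=3
Op 5: F1 acks idx 3 -> match: F0=0 F1=3 F2=1 F3=0; commitIndex=1
Op 6: append 3 -> log_len=6
Op 7: append 1 -> log_len=7
Op 8: F3 acks idx 5 -> match: F0=0 F1=3 F2=1 F3=5; commitIndex=3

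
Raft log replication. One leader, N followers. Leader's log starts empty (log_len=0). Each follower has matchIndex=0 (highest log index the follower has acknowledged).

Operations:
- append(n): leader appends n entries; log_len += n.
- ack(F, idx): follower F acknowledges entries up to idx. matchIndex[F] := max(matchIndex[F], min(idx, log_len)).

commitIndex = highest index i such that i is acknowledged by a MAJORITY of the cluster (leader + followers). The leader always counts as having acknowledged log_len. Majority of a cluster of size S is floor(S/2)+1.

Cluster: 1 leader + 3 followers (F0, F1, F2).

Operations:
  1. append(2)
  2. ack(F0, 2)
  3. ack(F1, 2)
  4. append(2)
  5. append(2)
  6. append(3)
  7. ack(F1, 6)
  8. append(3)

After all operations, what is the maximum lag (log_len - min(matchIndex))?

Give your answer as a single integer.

Op 1: append 2 -> log_len=2
Op 2: F0 acks idx 2 -> match: F0=2 F1=0 F2=0; commitIndex=0
Op 3: F1 acks idx 2 -> match: F0=2 F1=2 F2=0; commitIndex=2
Op 4: append 2 -> log_len=4
Op 5: append 2 -> log_len=6
Op 6: append 3 -> log_len=9
Op 7: F1 acks idx 6 -> match: F0=2 F1=6 F2=0; commitIndex=2
Op 8: append 3 -> log_len=12

Answer: 12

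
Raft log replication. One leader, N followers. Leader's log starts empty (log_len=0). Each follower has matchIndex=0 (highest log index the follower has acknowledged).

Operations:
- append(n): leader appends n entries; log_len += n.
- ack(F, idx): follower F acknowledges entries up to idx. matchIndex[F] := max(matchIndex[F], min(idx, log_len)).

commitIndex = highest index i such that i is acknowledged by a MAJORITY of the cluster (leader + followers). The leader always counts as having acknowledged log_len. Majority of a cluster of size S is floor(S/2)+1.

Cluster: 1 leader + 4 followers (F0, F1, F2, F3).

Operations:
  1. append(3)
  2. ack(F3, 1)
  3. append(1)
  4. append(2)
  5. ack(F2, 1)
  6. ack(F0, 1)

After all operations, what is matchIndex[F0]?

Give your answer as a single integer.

Op 1: append 3 -> log_len=3
Op 2: F3 acks idx 1 -> match: F0=0 F1=0 F2=0 F3=1; commitIndex=0
Op 3: append 1 -> log_len=4
Op 4: append 2 -> log_len=6
Op 5: F2 acks idx 1 -> match: F0=0 F1=0 F2=1 F3=1; commitIndex=1
Op 6: F0 acks idx 1 -> match: F0=1 F1=0 F2=1 F3=1; commitIndex=1

Answer: 1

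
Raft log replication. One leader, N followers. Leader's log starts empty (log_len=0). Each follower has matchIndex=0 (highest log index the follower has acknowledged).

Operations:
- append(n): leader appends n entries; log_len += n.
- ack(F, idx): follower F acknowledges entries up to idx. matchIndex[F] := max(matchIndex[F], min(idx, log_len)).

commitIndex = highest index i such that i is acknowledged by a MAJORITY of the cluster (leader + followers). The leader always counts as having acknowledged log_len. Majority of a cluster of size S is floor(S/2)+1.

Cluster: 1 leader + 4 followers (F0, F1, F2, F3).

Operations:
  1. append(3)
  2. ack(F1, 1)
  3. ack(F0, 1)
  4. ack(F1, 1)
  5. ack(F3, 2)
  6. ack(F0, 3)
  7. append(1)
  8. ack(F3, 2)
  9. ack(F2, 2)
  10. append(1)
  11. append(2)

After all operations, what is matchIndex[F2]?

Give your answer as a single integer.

Op 1: append 3 -> log_len=3
Op 2: F1 acks idx 1 -> match: F0=0 F1=1 F2=0 F3=0; commitIndex=0
Op 3: F0 acks idx 1 -> match: F0=1 F1=1 F2=0 F3=0; commitIndex=1
Op 4: F1 acks idx 1 -> match: F0=1 F1=1 F2=0 F3=0; commitIndex=1
Op 5: F3 acks idx 2 -> match: F0=1 F1=1 F2=0 F3=2; commitIndex=1
Op 6: F0 acks idx 3 -> match: F0=3 F1=1 F2=0 F3=2; commitIndex=2
Op 7: append 1 -> log_len=4
Op 8: F3 acks idx 2 -> match: F0=3 F1=1 F2=0 F3=2; commitIndex=2
Op 9: F2 acks idx 2 -> match: F0=3 F1=1 F2=2 F3=2; commitIndex=2
Op 10: append 1 -> log_len=5
Op 11: append 2 -> log_len=7

Answer: 2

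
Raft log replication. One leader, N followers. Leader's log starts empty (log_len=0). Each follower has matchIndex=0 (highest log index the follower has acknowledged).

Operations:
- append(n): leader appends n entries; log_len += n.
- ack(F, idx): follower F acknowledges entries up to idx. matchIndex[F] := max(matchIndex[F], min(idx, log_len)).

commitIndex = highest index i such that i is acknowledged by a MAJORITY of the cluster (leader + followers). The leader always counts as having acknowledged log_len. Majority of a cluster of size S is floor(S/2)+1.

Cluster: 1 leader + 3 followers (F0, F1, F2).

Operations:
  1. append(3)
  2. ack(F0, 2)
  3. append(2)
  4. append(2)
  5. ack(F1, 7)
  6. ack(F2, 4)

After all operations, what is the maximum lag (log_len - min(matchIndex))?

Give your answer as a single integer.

Answer: 5

Derivation:
Op 1: append 3 -> log_len=3
Op 2: F0 acks idx 2 -> match: F0=2 F1=0 F2=0; commitIndex=0
Op 3: append 2 -> log_len=5
Op 4: append 2 -> log_len=7
Op 5: F1 acks idx 7 -> match: F0=2 F1=7 F2=0; commitIndex=2
Op 6: F2 acks idx 4 -> match: F0=2 F1=7 F2=4; commitIndex=4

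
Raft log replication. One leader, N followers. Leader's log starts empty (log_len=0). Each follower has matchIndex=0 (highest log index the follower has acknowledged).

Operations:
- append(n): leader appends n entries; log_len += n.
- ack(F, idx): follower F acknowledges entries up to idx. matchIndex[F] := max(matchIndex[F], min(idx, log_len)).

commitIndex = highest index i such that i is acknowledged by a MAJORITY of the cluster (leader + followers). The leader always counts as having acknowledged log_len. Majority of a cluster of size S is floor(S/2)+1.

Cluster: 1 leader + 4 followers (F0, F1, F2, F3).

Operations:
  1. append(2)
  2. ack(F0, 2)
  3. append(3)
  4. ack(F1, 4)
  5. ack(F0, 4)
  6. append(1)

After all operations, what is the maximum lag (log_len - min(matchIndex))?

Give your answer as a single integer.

Op 1: append 2 -> log_len=2
Op 2: F0 acks idx 2 -> match: F0=2 F1=0 F2=0 F3=0; commitIndex=0
Op 3: append 3 -> log_len=5
Op 4: F1 acks idx 4 -> match: F0=2 F1=4 F2=0 F3=0; commitIndex=2
Op 5: F0 acks idx 4 -> match: F0=4 F1=4 F2=0 F3=0; commitIndex=4
Op 6: append 1 -> log_len=6

Answer: 6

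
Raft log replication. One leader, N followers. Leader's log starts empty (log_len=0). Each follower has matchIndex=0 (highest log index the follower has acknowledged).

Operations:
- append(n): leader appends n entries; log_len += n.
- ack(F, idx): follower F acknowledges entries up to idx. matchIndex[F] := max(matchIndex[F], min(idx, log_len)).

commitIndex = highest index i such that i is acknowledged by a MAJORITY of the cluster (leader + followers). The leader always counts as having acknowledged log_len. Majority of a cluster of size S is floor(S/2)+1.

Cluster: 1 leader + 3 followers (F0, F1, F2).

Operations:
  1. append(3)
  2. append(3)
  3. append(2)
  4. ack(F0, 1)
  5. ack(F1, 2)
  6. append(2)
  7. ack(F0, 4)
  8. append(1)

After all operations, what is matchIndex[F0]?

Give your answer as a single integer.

Answer: 4

Derivation:
Op 1: append 3 -> log_len=3
Op 2: append 3 -> log_len=6
Op 3: append 2 -> log_len=8
Op 4: F0 acks idx 1 -> match: F0=1 F1=0 F2=0; commitIndex=0
Op 5: F1 acks idx 2 -> match: F0=1 F1=2 F2=0; commitIndex=1
Op 6: append 2 -> log_len=10
Op 7: F0 acks idx 4 -> match: F0=4 F1=2 F2=0; commitIndex=2
Op 8: append 1 -> log_len=11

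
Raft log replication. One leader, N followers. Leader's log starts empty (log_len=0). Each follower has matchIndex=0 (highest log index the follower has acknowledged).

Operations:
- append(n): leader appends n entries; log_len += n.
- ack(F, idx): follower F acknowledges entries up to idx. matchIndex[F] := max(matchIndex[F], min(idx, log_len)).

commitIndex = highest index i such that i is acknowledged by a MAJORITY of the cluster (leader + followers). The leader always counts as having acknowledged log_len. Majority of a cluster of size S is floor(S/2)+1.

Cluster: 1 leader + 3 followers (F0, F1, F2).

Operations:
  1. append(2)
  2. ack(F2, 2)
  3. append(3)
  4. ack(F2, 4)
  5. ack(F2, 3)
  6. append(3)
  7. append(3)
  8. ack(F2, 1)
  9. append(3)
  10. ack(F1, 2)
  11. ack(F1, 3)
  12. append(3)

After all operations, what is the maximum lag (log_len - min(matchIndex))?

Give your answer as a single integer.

Op 1: append 2 -> log_len=2
Op 2: F2 acks idx 2 -> match: F0=0 F1=0 F2=2; commitIndex=0
Op 3: append 3 -> log_len=5
Op 4: F2 acks idx 4 -> match: F0=0 F1=0 F2=4; commitIndex=0
Op 5: F2 acks idx 3 -> match: F0=0 F1=0 F2=4; commitIndex=0
Op 6: append 3 -> log_len=8
Op 7: append 3 -> log_len=11
Op 8: F2 acks idx 1 -> match: F0=0 F1=0 F2=4; commitIndex=0
Op 9: append 3 -> log_len=14
Op 10: F1 acks idx 2 -> match: F0=0 F1=2 F2=4; commitIndex=2
Op 11: F1 acks idx 3 -> match: F0=0 F1=3 F2=4; commitIndex=3
Op 12: append 3 -> log_len=17

Answer: 17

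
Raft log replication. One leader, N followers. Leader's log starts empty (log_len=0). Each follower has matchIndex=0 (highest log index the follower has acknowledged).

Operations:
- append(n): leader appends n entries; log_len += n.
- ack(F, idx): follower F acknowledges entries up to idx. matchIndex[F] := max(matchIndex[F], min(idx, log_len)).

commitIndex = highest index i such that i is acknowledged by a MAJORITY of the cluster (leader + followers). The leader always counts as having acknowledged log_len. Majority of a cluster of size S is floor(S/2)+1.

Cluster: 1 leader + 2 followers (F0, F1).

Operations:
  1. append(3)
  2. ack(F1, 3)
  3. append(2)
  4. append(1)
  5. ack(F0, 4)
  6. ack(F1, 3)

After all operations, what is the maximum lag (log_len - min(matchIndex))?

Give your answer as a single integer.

Answer: 3

Derivation:
Op 1: append 3 -> log_len=3
Op 2: F1 acks idx 3 -> match: F0=0 F1=3; commitIndex=3
Op 3: append 2 -> log_len=5
Op 4: append 1 -> log_len=6
Op 5: F0 acks idx 4 -> match: F0=4 F1=3; commitIndex=4
Op 6: F1 acks idx 3 -> match: F0=4 F1=3; commitIndex=4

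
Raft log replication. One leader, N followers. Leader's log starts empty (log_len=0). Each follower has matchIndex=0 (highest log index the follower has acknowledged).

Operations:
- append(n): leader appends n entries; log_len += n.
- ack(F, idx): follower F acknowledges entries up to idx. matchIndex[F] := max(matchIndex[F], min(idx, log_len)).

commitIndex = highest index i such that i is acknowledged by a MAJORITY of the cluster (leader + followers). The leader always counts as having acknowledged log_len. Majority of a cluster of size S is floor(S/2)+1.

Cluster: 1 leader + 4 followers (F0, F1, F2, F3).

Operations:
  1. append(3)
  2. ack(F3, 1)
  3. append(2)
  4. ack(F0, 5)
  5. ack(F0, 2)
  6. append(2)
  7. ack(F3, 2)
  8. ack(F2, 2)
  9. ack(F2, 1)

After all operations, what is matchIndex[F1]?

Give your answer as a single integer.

Answer: 0

Derivation:
Op 1: append 3 -> log_len=3
Op 2: F3 acks idx 1 -> match: F0=0 F1=0 F2=0 F3=1; commitIndex=0
Op 3: append 2 -> log_len=5
Op 4: F0 acks idx 5 -> match: F0=5 F1=0 F2=0 F3=1; commitIndex=1
Op 5: F0 acks idx 2 -> match: F0=5 F1=0 F2=0 F3=1; commitIndex=1
Op 6: append 2 -> log_len=7
Op 7: F3 acks idx 2 -> match: F0=5 F1=0 F2=0 F3=2; commitIndex=2
Op 8: F2 acks idx 2 -> match: F0=5 F1=0 F2=2 F3=2; commitIndex=2
Op 9: F2 acks idx 1 -> match: F0=5 F1=0 F2=2 F3=2; commitIndex=2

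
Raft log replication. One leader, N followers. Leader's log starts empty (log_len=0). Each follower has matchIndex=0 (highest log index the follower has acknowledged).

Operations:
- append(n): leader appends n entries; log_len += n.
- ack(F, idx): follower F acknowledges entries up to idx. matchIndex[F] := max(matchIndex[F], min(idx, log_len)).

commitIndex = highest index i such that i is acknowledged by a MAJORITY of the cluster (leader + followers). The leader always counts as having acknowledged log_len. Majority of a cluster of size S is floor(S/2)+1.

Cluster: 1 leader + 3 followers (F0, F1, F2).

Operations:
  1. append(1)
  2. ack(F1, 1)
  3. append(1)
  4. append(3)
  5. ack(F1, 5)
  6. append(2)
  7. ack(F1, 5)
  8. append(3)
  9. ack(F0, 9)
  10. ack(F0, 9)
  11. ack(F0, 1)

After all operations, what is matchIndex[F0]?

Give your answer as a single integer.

Answer: 9

Derivation:
Op 1: append 1 -> log_len=1
Op 2: F1 acks idx 1 -> match: F0=0 F1=1 F2=0; commitIndex=0
Op 3: append 1 -> log_len=2
Op 4: append 3 -> log_len=5
Op 5: F1 acks idx 5 -> match: F0=0 F1=5 F2=0; commitIndex=0
Op 6: append 2 -> log_len=7
Op 7: F1 acks idx 5 -> match: F0=0 F1=5 F2=0; commitIndex=0
Op 8: append 3 -> log_len=10
Op 9: F0 acks idx 9 -> match: F0=9 F1=5 F2=0; commitIndex=5
Op 10: F0 acks idx 9 -> match: F0=9 F1=5 F2=0; commitIndex=5
Op 11: F0 acks idx 1 -> match: F0=9 F1=5 F2=0; commitIndex=5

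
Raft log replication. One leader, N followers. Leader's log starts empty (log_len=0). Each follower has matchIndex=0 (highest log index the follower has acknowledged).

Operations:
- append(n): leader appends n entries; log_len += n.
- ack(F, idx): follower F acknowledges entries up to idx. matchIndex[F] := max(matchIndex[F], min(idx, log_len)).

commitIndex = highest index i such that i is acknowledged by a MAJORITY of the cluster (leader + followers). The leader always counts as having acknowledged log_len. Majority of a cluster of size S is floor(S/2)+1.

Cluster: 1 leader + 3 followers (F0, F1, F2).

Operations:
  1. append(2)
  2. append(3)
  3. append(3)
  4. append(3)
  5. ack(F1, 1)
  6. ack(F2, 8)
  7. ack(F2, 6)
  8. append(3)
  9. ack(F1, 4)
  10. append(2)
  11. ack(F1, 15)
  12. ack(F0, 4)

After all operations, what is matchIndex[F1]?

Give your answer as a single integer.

Op 1: append 2 -> log_len=2
Op 2: append 3 -> log_len=5
Op 3: append 3 -> log_len=8
Op 4: append 3 -> log_len=11
Op 5: F1 acks idx 1 -> match: F0=0 F1=1 F2=0; commitIndex=0
Op 6: F2 acks idx 8 -> match: F0=0 F1=1 F2=8; commitIndex=1
Op 7: F2 acks idx 6 -> match: F0=0 F1=1 F2=8; commitIndex=1
Op 8: append 3 -> log_len=14
Op 9: F1 acks idx 4 -> match: F0=0 F1=4 F2=8; commitIndex=4
Op 10: append 2 -> log_len=16
Op 11: F1 acks idx 15 -> match: F0=0 F1=15 F2=8; commitIndex=8
Op 12: F0 acks idx 4 -> match: F0=4 F1=15 F2=8; commitIndex=8

Answer: 15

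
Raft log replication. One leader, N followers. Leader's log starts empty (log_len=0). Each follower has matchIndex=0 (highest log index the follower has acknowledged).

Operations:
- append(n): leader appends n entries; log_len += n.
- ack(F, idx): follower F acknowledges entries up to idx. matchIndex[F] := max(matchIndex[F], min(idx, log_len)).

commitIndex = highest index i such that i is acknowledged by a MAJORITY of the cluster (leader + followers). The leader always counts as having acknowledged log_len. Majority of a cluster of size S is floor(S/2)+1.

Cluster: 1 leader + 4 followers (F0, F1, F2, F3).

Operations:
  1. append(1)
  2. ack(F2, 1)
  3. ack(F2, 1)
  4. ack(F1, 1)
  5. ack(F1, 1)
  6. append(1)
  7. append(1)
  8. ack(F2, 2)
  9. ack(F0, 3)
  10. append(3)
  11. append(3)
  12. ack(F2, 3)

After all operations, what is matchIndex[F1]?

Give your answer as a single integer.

Op 1: append 1 -> log_len=1
Op 2: F2 acks idx 1 -> match: F0=0 F1=0 F2=1 F3=0; commitIndex=0
Op 3: F2 acks idx 1 -> match: F0=0 F1=0 F2=1 F3=0; commitIndex=0
Op 4: F1 acks idx 1 -> match: F0=0 F1=1 F2=1 F3=0; commitIndex=1
Op 5: F1 acks idx 1 -> match: F0=0 F1=1 F2=1 F3=0; commitIndex=1
Op 6: append 1 -> log_len=2
Op 7: append 1 -> log_len=3
Op 8: F2 acks idx 2 -> match: F0=0 F1=1 F2=2 F3=0; commitIndex=1
Op 9: F0 acks idx 3 -> match: F0=3 F1=1 F2=2 F3=0; commitIndex=2
Op 10: append 3 -> log_len=6
Op 11: append 3 -> log_len=9
Op 12: F2 acks idx 3 -> match: F0=3 F1=1 F2=3 F3=0; commitIndex=3

Answer: 1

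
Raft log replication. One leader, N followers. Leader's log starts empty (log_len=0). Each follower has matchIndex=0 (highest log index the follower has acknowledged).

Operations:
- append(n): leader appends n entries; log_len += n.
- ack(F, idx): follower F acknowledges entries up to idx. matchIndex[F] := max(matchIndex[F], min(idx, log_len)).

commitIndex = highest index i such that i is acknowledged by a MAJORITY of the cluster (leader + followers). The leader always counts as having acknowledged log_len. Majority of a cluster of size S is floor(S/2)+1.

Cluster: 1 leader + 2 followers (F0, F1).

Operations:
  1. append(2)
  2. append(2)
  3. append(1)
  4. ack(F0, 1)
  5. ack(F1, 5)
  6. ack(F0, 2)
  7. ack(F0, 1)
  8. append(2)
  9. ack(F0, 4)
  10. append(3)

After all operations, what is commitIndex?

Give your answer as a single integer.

Answer: 5

Derivation:
Op 1: append 2 -> log_len=2
Op 2: append 2 -> log_len=4
Op 3: append 1 -> log_len=5
Op 4: F0 acks idx 1 -> match: F0=1 F1=0; commitIndex=1
Op 5: F1 acks idx 5 -> match: F0=1 F1=5; commitIndex=5
Op 6: F0 acks idx 2 -> match: F0=2 F1=5; commitIndex=5
Op 7: F0 acks idx 1 -> match: F0=2 F1=5; commitIndex=5
Op 8: append 2 -> log_len=7
Op 9: F0 acks idx 4 -> match: F0=4 F1=5; commitIndex=5
Op 10: append 3 -> log_len=10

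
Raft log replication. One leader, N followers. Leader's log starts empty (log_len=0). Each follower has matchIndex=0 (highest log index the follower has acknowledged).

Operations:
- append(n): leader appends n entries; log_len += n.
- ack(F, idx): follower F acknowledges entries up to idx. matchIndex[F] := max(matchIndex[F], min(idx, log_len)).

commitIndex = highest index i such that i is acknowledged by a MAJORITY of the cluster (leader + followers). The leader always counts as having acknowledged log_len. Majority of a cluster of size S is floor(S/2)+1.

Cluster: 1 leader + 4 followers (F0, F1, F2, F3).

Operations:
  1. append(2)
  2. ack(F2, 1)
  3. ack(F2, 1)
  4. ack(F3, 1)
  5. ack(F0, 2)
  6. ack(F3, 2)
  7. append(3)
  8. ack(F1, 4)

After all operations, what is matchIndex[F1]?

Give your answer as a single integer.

Op 1: append 2 -> log_len=2
Op 2: F2 acks idx 1 -> match: F0=0 F1=0 F2=1 F3=0; commitIndex=0
Op 3: F2 acks idx 1 -> match: F0=0 F1=0 F2=1 F3=0; commitIndex=0
Op 4: F3 acks idx 1 -> match: F0=0 F1=0 F2=1 F3=1; commitIndex=1
Op 5: F0 acks idx 2 -> match: F0=2 F1=0 F2=1 F3=1; commitIndex=1
Op 6: F3 acks idx 2 -> match: F0=2 F1=0 F2=1 F3=2; commitIndex=2
Op 7: append 3 -> log_len=5
Op 8: F1 acks idx 4 -> match: F0=2 F1=4 F2=1 F3=2; commitIndex=2

Answer: 4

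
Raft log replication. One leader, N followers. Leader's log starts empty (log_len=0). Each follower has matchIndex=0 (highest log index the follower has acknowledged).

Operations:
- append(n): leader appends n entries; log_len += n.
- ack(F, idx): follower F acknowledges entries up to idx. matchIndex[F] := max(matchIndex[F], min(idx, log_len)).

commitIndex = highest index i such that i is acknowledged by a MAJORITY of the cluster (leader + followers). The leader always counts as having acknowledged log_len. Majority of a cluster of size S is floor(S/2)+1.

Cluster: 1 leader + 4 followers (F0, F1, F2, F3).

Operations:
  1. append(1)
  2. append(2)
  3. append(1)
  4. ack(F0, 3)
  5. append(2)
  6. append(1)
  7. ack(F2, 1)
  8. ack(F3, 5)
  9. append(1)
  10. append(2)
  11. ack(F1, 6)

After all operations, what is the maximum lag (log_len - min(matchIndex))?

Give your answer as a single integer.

Op 1: append 1 -> log_len=1
Op 2: append 2 -> log_len=3
Op 3: append 1 -> log_len=4
Op 4: F0 acks idx 3 -> match: F0=3 F1=0 F2=0 F3=0; commitIndex=0
Op 5: append 2 -> log_len=6
Op 6: append 1 -> log_len=7
Op 7: F2 acks idx 1 -> match: F0=3 F1=0 F2=1 F3=0; commitIndex=1
Op 8: F3 acks idx 5 -> match: F0=3 F1=0 F2=1 F3=5; commitIndex=3
Op 9: append 1 -> log_len=8
Op 10: append 2 -> log_len=10
Op 11: F1 acks idx 6 -> match: F0=3 F1=6 F2=1 F3=5; commitIndex=5

Answer: 9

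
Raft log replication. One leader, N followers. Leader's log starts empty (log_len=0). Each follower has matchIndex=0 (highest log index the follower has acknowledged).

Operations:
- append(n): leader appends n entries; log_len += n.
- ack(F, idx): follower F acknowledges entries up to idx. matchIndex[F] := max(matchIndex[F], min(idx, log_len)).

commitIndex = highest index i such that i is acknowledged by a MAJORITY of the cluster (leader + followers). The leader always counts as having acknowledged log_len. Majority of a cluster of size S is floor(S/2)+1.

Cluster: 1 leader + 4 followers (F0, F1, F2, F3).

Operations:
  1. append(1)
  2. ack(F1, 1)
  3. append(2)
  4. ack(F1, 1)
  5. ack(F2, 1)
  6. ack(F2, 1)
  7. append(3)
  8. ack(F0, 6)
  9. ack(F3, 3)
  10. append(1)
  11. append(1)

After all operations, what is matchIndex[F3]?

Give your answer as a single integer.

Op 1: append 1 -> log_len=1
Op 2: F1 acks idx 1 -> match: F0=0 F1=1 F2=0 F3=0; commitIndex=0
Op 3: append 2 -> log_len=3
Op 4: F1 acks idx 1 -> match: F0=0 F1=1 F2=0 F3=0; commitIndex=0
Op 5: F2 acks idx 1 -> match: F0=0 F1=1 F2=1 F3=0; commitIndex=1
Op 6: F2 acks idx 1 -> match: F0=0 F1=1 F2=1 F3=0; commitIndex=1
Op 7: append 3 -> log_len=6
Op 8: F0 acks idx 6 -> match: F0=6 F1=1 F2=1 F3=0; commitIndex=1
Op 9: F3 acks idx 3 -> match: F0=6 F1=1 F2=1 F3=3; commitIndex=3
Op 10: append 1 -> log_len=7
Op 11: append 1 -> log_len=8

Answer: 3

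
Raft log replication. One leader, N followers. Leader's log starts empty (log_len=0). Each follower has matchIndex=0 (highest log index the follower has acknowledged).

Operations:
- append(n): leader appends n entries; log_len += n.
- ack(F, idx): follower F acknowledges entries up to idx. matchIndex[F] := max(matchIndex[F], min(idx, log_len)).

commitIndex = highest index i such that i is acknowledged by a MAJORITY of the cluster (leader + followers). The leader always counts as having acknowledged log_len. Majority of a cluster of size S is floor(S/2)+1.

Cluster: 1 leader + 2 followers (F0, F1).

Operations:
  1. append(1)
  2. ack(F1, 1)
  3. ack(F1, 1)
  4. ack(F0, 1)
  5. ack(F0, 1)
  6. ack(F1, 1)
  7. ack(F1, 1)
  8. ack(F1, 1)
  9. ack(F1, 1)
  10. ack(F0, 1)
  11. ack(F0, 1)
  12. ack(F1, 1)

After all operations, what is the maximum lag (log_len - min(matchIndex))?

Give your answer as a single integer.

Answer: 0

Derivation:
Op 1: append 1 -> log_len=1
Op 2: F1 acks idx 1 -> match: F0=0 F1=1; commitIndex=1
Op 3: F1 acks idx 1 -> match: F0=0 F1=1; commitIndex=1
Op 4: F0 acks idx 1 -> match: F0=1 F1=1; commitIndex=1
Op 5: F0 acks idx 1 -> match: F0=1 F1=1; commitIndex=1
Op 6: F1 acks idx 1 -> match: F0=1 F1=1; commitIndex=1
Op 7: F1 acks idx 1 -> match: F0=1 F1=1; commitIndex=1
Op 8: F1 acks idx 1 -> match: F0=1 F1=1; commitIndex=1
Op 9: F1 acks idx 1 -> match: F0=1 F1=1; commitIndex=1
Op 10: F0 acks idx 1 -> match: F0=1 F1=1; commitIndex=1
Op 11: F0 acks idx 1 -> match: F0=1 F1=1; commitIndex=1
Op 12: F1 acks idx 1 -> match: F0=1 F1=1; commitIndex=1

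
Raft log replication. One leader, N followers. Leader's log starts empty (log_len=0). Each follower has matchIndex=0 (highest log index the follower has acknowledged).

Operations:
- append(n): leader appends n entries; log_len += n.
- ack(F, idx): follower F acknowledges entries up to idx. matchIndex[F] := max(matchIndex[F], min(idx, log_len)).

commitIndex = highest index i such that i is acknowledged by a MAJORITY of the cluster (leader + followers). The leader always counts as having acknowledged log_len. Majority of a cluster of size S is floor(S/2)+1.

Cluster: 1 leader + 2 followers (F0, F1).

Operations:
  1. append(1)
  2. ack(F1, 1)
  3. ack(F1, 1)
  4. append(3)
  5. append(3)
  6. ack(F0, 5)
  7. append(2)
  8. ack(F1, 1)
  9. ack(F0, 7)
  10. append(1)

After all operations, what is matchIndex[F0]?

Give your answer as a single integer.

Answer: 7

Derivation:
Op 1: append 1 -> log_len=1
Op 2: F1 acks idx 1 -> match: F0=0 F1=1; commitIndex=1
Op 3: F1 acks idx 1 -> match: F0=0 F1=1; commitIndex=1
Op 4: append 3 -> log_len=4
Op 5: append 3 -> log_len=7
Op 6: F0 acks idx 5 -> match: F0=5 F1=1; commitIndex=5
Op 7: append 2 -> log_len=9
Op 8: F1 acks idx 1 -> match: F0=5 F1=1; commitIndex=5
Op 9: F0 acks idx 7 -> match: F0=7 F1=1; commitIndex=7
Op 10: append 1 -> log_len=10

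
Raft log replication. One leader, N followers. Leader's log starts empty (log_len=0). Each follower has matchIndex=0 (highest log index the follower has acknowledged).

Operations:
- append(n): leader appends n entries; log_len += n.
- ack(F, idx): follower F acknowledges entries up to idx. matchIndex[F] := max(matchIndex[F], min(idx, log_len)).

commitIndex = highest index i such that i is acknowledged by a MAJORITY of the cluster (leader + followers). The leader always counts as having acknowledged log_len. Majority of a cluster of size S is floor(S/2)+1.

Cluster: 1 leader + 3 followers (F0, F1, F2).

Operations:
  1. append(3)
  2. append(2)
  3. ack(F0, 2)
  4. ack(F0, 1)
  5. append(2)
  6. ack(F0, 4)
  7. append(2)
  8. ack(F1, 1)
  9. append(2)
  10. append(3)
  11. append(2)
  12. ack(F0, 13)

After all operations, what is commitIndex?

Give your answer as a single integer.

Answer: 1

Derivation:
Op 1: append 3 -> log_len=3
Op 2: append 2 -> log_len=5
Op 3: F0 acks idx 2 -> match: F0=2 F1=0 F2=0; commitIndex=0
Op 4: F0 acks idx 1 -> match: F0=2 F1=0 F2=0; commitIndex=0
Op 5: append 2 -> log_len=7
Op 6: F0 acks idx 4 -> match: F0=4 F1=0 F2=0; commitIndex=0
Op 7: append 2 -> log_len=9
Op 8: F1 acks idx 1 -> match: F0=4 F1=1 F2=0; commitIndex=1
Op 9: append 2 -> log_len=11
Op 10: append 3 -> log_len=14
Op 11: append 2 -> log_len=16
Op 12: F0 acks idx 13 -> match: F0=13 F1=1 F2=0; commitIndex=1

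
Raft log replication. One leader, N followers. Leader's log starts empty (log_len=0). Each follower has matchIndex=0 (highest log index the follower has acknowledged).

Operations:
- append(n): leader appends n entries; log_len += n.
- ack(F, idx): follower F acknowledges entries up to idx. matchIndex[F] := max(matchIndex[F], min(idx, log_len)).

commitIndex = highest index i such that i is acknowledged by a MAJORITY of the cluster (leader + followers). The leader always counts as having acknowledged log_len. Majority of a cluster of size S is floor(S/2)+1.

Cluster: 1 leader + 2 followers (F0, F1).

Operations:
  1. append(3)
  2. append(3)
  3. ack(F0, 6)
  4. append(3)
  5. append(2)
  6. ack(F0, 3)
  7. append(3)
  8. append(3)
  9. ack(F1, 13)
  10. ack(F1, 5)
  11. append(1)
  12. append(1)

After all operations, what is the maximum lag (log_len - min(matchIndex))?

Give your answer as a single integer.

Answer: 13

Derivation:
Op 1: append 3 -> log_len=3
Op 2: append 3 -> log_len=6
Op 3: F0 acks idx 6 -> match: F0=6 F1=0; commitIndex=6
Op 4: append 3 -> log_len=9
Op 5: append 2 -> log_len=11
Op 6: F0 acks idx 3 -> match: F0=6 F1=0; commitIndex=6
Op 7: append 3 -> log_len=14
Op 8: append 3 -> log_len=17
Op 9: F1 acks idx 13 -> match: F0=6 F1=13; commitIndex=13
Op 10: F1 acks idx 5 -> match: F0=6 F1=13; commitIndex=13
Op 11: append 1 -> log_len=18
Op 12: append 1 -> log_len=19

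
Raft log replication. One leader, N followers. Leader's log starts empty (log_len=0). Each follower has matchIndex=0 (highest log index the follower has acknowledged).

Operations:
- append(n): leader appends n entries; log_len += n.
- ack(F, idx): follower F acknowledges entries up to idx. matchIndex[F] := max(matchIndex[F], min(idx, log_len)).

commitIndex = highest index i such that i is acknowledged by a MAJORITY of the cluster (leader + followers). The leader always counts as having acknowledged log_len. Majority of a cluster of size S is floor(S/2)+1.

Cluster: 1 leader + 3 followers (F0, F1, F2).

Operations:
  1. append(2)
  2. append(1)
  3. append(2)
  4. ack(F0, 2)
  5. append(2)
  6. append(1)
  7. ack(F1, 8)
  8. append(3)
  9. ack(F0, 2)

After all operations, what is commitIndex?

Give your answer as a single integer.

Answer: 2

Derivation:
Op 1: append 2 -> log_len=2
Op 2: append 1 -> log_len=3
Op 3: append 2 -> log_len=5
Op 4: F0 acks idx 2 -> match: F0=2 F1=0 F2=0; commitIndex=0
Op 5: append 2 -> log_len=7
Op 6: append 1 -> log_len=8
Op 7: F1 acks idx 8 -> match: F0=2 F1=8 F2=0; commitIndex=2
Op 8: append 3 -> log_len=11
Op 9: F0 acks idx 2 -> match: F0=2 F1=8 F2=0; commitIndex=2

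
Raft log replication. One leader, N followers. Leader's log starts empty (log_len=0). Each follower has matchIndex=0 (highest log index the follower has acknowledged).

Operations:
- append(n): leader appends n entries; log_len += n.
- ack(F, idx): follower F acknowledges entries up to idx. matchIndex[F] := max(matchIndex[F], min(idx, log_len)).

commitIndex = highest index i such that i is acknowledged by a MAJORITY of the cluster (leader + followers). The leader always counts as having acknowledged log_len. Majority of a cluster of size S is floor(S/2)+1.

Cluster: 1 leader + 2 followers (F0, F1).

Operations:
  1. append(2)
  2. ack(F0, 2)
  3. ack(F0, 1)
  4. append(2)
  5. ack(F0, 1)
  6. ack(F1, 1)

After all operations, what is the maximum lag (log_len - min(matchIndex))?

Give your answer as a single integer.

Answer: 3

Derivation:
Op 1: append 2 -> log_len=2
Op 2: F0 acks idx 2 -> match: F0=2 F1=0; commitIndex=2
Op 3: F0 acks idx 1 -> match: F0=2 F1=0; commitIndex=2
Op 4: append 2 -> log_len=4
Op 5: F0 acks idx 1 -> match: F0=2 F1=0; commitIndex=2
Op 6: F1 acks idx 1 -> match: F0=2 F1=1; commitIndex=2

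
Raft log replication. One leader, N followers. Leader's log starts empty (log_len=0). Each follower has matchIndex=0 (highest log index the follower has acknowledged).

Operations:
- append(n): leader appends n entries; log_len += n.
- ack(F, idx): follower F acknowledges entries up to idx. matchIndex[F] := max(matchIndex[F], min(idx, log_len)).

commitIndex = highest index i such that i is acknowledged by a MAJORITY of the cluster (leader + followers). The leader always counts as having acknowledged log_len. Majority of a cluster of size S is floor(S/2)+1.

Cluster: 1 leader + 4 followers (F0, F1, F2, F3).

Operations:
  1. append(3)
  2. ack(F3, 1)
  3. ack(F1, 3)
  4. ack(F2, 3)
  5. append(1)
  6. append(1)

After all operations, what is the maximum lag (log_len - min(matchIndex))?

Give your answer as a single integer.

Op 1: append 3 -> log_len=3
Op 2: F3 acks idx 1 -> match: F0=0 F1=0 F2=0 F3=1; commitIndex=0
Op 3: F1 acks idx 3 -> match: F0=0 F1=3 F2=0 F3=1; commitIndex=1
Op 4: F2 acks idx 3 -> match: F0=0 F1=3 F2=3 F3=1; commitIndex=3
Op 5: append 1 -> log_len=4
Op 6: append 1 -> log_len=5

Answer: 5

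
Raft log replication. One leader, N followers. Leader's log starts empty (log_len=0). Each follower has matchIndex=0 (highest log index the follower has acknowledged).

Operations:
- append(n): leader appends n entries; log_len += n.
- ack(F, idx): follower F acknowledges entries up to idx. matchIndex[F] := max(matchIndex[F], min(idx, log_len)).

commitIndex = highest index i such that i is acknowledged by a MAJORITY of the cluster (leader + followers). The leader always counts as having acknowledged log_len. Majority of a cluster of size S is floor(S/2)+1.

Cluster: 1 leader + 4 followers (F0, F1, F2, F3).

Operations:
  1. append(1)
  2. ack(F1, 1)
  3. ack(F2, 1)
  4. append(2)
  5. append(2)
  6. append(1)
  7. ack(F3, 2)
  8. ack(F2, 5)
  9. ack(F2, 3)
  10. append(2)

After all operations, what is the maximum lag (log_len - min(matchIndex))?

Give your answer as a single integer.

Answer: 8

Derivation:
Op 1: append 1 -> log_len=1
Op 2: F1 acks idx 1 -> match: F0=0 F1=1 F2=0 F3=0; commitIndex=0
Op 3: F2 acks idx 1 -> match: F0=0 F1=1 F2=1 F3=0; commitIndex=1
Op 4: append 2 -> log_len=3
Op 5: append 2 -> log_len=5
Op 6: append 1 -> log_len=6
Op 7: F3 acks idx 2 -> match: F0=0 F1=1 F2=1 F3=2; commitIndex=1
Op 8: F2 acks idx 5 -> match: F0=0 F1=1 F2=5 F3=2; commitIndex=2
Op 9: F2 acks idx 3 -> match: F0=0 F1=1 F2=5 F3=2; commitIndex=2
Op 10: append 2 -> log_len=8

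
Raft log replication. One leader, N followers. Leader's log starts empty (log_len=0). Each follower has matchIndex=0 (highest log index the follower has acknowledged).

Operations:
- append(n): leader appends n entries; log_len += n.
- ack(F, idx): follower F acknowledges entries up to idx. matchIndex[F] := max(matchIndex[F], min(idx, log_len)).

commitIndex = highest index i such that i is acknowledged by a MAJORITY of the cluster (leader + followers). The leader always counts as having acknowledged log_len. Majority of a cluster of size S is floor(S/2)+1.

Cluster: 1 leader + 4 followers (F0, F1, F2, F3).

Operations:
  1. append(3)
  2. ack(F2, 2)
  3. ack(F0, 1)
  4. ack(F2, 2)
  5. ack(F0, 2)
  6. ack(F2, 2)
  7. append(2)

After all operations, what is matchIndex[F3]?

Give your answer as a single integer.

Op 1: append 3 -> log_len=3
Op 2: F2 acks idx 2 -> match: F0=0 F1=0 F2=2 F3=0; commitIndex=0
Op 3: F0 acks idx 1 -> match: F0=1 F1=0 F2=2 F3=0; commitIndex=1
Op 4: F2 acks idx 2 -> match: F0=1 F1=0 F2=2 F3=0; commitIndex=1
Op 5: F0 acks idx 2 -> match: F0=2 F1=0 F2=2 F3=0; commitIndex=2
Op 6: F2 acks idx 2 -> match: F0=2 F1=0 F2=2 F3=0; commitIndex=2
Op 7: append 2 -> log_len=5

Answer: 0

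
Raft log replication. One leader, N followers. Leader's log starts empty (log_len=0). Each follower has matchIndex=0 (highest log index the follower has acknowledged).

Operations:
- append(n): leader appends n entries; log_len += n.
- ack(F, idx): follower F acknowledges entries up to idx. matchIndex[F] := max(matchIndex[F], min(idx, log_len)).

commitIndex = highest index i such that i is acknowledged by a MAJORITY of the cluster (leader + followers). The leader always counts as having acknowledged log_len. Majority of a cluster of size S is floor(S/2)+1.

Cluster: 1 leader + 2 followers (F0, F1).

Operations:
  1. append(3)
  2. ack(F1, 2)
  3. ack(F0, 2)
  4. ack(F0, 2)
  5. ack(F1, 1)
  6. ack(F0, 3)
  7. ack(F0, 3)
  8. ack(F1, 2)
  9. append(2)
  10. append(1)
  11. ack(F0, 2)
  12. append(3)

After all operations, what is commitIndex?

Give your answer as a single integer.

Op 1: append 3 -> log_len=3
Op 2: F1 acks idx 2 -> match: F0=0 F1=2; commitIndex=2
Op 3: F0 acks idx 2 -> match: F0=2 F1=2; commitIndex=2
Op 4: F0 acks idx 2 -> match: F0=2 F1=2; commitIndex=2
Op 5: F1 acks idx 1 -> match: F0=2 F1=2; commitIndex=2
Op 6: F0 acks idx 3 -> match: F0=3 F1=2; commitIndex=3
Op 7: F0 acks idx 3 -> match: F0=3 F1=2; commitIndex=3
Op 8: F1 acks idx 2 -> match: F0=3 F1=2; commitIndex=3
Op 9: append 2 -> log_len=5
Op 10: append 1 -> log_len=6
Op 11: F0 acks idx 2 -> match: F0=3 F1=2; commitIndex=3
Op 12: append 3 -> log_len=9

Answer: 3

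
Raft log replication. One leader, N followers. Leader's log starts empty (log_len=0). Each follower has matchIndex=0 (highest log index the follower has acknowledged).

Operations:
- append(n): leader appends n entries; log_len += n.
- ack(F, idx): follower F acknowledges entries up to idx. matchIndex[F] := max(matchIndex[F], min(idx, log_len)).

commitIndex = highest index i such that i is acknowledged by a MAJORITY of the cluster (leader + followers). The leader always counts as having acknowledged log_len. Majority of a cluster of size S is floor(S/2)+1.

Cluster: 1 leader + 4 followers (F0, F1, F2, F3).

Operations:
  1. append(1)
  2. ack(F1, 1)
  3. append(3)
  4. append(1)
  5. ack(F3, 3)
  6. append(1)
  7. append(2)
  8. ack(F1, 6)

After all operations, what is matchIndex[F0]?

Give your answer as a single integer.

Answer: 0

Derivation:
Op 1: append 1 -> log_len=1
Op 2: F1 acks idx 1 -> match: F0=0 F1=1 F2=0 F3=0; commitIndex=0
Op 3: append 3 -> log_len=4
Op 4: append 1 -> log_len=5
Op 5: F3 acks idx 3 -> match: F0=0 F1=1 F2=0 F3=3; commitIndex=1
Op 6: append 1 -> log_len=6
Op 7: append 2 -> log_len=8
Op 8: F1 acks idx 6 -> match: F0=0 F1=6 F2=0 F3=3; commitIndex=3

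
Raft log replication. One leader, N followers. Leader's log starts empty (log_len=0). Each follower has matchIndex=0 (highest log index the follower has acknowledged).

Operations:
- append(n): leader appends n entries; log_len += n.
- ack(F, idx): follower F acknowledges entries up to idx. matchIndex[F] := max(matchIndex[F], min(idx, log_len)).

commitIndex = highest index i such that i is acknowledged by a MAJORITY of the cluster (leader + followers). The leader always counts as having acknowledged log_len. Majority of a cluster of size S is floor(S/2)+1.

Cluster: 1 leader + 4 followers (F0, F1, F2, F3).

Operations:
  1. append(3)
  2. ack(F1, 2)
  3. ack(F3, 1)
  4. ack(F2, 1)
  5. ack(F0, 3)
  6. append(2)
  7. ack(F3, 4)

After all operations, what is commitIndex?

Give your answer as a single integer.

Answer: 3

Derivation:
Op 1: append 3 -> log_len=3
Op 2: F1 acks idx 2 -> match: F0=0 F1=2 F2=0 F3=0; commitIndex=0
Op 3: F3 acks idx 1 -> match: F0=0 F1=2 F2=0 F3=1; commitIndex=1
Op 4: F2 acks idx 1 -> match: F0=0 F1=2 F2=1 F3=1; commitIndex=1
Op 5: F0 acks idx 3 -> match: F0=3 F1=2 F2=1 F3=1; commitIndex=2
Op 6: append 2 -> log_len=5
Op 7: F3 acks idx 4 -> match: F0=3 F1=2 F2=1 F3=4; commitIndex=3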